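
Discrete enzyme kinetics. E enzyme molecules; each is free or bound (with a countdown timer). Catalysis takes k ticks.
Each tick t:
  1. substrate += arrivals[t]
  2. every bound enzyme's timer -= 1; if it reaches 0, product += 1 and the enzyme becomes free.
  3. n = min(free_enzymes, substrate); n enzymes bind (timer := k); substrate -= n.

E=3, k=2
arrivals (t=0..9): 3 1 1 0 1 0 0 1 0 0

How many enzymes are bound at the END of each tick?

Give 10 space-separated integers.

Answer: 3 3 2 2 1 1 0 1 1 0

Derivation:
t=0: arr=3 -> substrate=0 bound=3 product=0
t=1: arr=1 -> substrate=1 bound=3 product=0
t=2: arr=1 -> substrate=0 bound=2 product=3
t=3: arr=0 -> substrate=0 bound=2 product=3
t=4: arr=1 -> substrate=0 bound=1 product=5
t=5: arr=0 -> substrate=0 bound=1 product=5
t=6: arr=0 -> substrate=0 bound=0 product=6
t=7: arr=1 -> substrate=0 bound=1 product=6
t=8: arr=0 -> substrate=0 bound=1 product=6
t=9: arr=0 -> substrate=0 bound=0 product=7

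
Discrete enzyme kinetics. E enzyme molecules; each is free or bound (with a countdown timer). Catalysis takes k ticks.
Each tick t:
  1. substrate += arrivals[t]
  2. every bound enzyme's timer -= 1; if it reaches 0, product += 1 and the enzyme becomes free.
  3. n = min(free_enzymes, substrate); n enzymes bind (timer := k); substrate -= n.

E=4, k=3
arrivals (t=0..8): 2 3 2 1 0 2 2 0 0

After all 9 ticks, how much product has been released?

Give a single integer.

t=0: arr=2 -> substrate=0 bound=2 product=0
t=1: arr=3 -> substrate=1 bound=4 product=0
t=2: arr=2 -> substrate=3 bound=4 product=0
t=3: arr=1 -> substrate=2 bound=4 product=2
t=4: arr=0 -> substrate=0 bound=4 product=4
t=5: arr=2 -> substrate=2 bound=4 product=4
t=6: arr=2 -> substrate=2 bound=4 product=6
t=7: arr=0 -> substrate=0 bound=4 product=8
t=8: arr=0 -> substrate=0 bound=4 product=8

Answer: 8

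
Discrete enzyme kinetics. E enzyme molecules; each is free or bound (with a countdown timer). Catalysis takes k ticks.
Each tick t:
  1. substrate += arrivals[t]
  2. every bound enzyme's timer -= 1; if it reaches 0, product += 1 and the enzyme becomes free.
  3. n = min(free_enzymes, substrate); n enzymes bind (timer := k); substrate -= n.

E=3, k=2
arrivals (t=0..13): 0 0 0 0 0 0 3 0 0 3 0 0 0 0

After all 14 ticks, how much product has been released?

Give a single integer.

t=0: arr=0 -> substrate=0 bound=0 product=0
t=1: arr=0 -> substrate=0 bound=0 product=0
t=2: arr=0 -> substrate=0 bound=0 product=0
t=3: arr=0 -> substrate=0 bound=0 product=0
t=4: arr=0 -> substrate=0 bound=0 product=0
t=5: arr=0 -> substrate=0 bound=0 product=0
t=6: arr=3 -> substrate=0 bound=3 product=0
t=7: arr=0 -> substrate=0 bound=3 product=0
t=8: arr=0 -> substrate=0 bound=0 product=3
t=9: arr=3 -> substrate=0 bound=3 product=3
t=10: arr=0 -> substrate=0 bound=3 product=3
t=11: arr=0 -> substrate=0 bound=0 product=6
t=12: arr=0 -> substrate=0 bound=0 product=6
t=13: arr=0 -> substrate=0 bound=0 product=6

Answer: 6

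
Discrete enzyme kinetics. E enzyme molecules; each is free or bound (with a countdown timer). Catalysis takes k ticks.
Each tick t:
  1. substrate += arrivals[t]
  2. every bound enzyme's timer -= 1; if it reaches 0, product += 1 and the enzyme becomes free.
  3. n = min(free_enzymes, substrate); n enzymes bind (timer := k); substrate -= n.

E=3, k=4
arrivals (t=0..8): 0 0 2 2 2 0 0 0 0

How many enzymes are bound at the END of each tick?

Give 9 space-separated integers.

t=0: arr=0 -> substrate=0 bound=0 product=0
t=1: arr=0 -> substrate=0 bound=0 product=0
t=2: arr=2 -> substrate=0 bound=2 product=0
t=3: arr=2 -> substrate=1 bound=3 product=0
t=4: arr=2 -> substrate=3 bound=3 product=0
t=5: arr=0 -> substrate=3 bound=3 product=0
t=6: arr=0 -> substrate=1 bound=3 product=2
t=7: arr=0 -> substrate=0 bound=3 product=3
t=8: arr=0 -> substrate=0 bound=3 product=3

Answer: 0 0 2 3 3 3 3 3 3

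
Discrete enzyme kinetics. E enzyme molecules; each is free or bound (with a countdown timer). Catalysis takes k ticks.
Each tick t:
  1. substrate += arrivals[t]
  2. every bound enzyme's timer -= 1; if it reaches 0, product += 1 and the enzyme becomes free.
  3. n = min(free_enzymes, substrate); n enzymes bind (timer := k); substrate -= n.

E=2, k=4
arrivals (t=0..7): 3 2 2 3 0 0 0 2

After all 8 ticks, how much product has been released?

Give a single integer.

Answer: 2

Derivation:
t=0: arr=3 -> substrate=1 bound=2 product=0
t=1: arr=2 -> substrate=3 bound=2 product=0
t=2: arr=2 -> substrate=5 bound=2 product=0
t=3: arr=3 -> substrate=8 bound=2 product=0
t=4: arr=0 -> substrate=6 bound=2 product=2
t=5: arr=0 -> substrate=6 bound=2 product=2
t=6: arr=0 -> substrate=6 bound=2 product=2
t=7: arr=2 -> substrate=8 bound=2 product=2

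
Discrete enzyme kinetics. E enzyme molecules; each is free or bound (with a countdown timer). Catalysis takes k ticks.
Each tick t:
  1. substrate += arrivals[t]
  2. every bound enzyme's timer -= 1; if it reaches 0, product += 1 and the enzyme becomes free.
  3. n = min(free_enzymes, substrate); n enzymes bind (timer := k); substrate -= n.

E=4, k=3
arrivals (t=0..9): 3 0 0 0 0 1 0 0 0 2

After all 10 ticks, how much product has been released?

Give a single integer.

t=0: arr=3 -> substrate=0 bound=3 product=0
t=1: arr=0 -> substrate=0 bound=3 product=0
t=2: arr=0 -> substrate=0 bound=3 product=0
t=3: arr=0 -> substrate=0 bound=0 product=3
t=4: arr=0 -> substrate=0 bound=0 product=3
t=5: arr=1 -> substrate=0 bound=1 product=3
t=6: arr=0 -> substrate=0 bound=1 product=3
t=7: arr=0 -> substrate=0 bound=1 product=3
t=8: arr=0 -> substrate=0 bound=0 product=4
t=9: arr=2 -> substrate=0 bound=2 product=4

Answer: 4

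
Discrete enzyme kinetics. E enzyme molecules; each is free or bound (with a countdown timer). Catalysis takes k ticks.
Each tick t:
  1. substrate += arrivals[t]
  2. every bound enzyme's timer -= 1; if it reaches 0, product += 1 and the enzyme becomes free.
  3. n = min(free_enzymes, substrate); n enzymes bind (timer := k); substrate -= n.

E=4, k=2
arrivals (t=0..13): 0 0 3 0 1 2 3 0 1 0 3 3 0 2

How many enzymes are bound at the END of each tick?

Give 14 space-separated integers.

t=0: arr=0 -> substrate=0 bound=0 product=0
t=1: arr=0 -> substrate=0 bound=0 product=0
t=2: arr=3 -> substrate=0 bound=3 product=0
t=3: arr=0 -> substrate=0 bound=3 product=0
t=4: arr=1 -> substrate=0 bound=1 product=3
t=5: arr=2 -> substrate=0 bound=3 product=3
t=6: arr=3 -> substrate=1 bound=4 product=4
t=7: arr=0 -> substrate=0 bound=3 product=6
t=8: arr=1 -> substrate=0 bound=2 product=8
t=9: arr=0 -> substrate=0 bound=1 product=9
t=10: arr=3 -> substrate=0 bound=3 product=10
t=11: arr=3 -> substrate=2 bound=4 product=10
t=12: arr=0 -> substrate=0 bound=3 product=13
t=13: arr=2 -> substrate=0 bound=4 product=14

Answer: 0 0 3 3 1 3 4 3 2 1 3 4 3 4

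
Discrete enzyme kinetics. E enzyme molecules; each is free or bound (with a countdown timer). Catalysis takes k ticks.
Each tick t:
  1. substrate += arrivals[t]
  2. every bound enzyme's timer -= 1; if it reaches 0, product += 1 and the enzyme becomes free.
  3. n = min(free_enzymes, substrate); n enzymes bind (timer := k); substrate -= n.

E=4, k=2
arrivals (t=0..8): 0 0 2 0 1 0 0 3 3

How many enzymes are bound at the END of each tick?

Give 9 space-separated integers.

Answer: 0 0 2 2 1 1 0 3 4

Derivation:
t=0: arr=0 -> substrate=0 bound=0 product=0
t=1: arr=0 -> substrate=0 bound=0 product=0
t=2: arr=2 -> substrate=0 bound=2 product=0
t=3: arr=0 -> substrate=0 bound=2 product=0
t=4: arr=1 -> substrate=0 bound=1 product=2
t=5: arr=0 -> substrate=0 bound=1 product=2
t=6: arr=0 -> substrate=0 bound=0 product=3
t=7: arr=3 -> substrate=0 bound=3 product=3
t=8: arr=3 -> substrate=2 bound=4 product=3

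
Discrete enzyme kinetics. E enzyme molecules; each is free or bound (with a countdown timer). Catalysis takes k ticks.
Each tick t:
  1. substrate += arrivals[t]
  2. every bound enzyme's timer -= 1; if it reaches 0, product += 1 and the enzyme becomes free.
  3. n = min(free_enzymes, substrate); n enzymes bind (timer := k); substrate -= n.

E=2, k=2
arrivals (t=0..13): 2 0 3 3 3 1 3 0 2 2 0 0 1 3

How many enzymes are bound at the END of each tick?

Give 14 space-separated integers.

Answer: 2 2 2 2 2 2 2 2 2 2 2 2 2 2

Derivation:
t=0: arr=2 -> substrate=0 bound=2 product=0
t=1: arr=0 -> substrate=0 bound=2 product=0
t=2: arr=3 -> substrate=1 bound=2 product=2
t=3: arr=3 -> substrate=4 bound=2 product=2
t=4: arr=3 -> substrate=5 bound=2 product=4
t=5: arr=1 -> substrate=6 bound=2 product=4
t=6: arr=3 -> substrate=7 bound=2 product=6
t=7: arr=0 -> substrate=7 bound=2 product=6
t=8: arr=2 -> substrate=7 bound=2 product=8
t=9: arr=2 -> substrate=9 bound=2 product=8
t=10: arr=0 -> substrate=7 bound=2 product=10
t=11: arr=0 -> substrate=7 bound=2 product=10
t=12: arr=1 -> substrate=6 bound=2 product=12
t=13: arr=3 -> substrate=9 bound=2 product=12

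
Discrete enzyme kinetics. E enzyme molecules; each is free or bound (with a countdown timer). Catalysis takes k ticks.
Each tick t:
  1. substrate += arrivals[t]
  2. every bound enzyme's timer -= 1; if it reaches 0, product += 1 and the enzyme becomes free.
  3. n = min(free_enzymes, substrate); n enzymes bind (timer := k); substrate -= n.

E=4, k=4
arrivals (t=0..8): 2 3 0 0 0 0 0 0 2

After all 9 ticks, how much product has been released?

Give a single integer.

t=0: arr=2 -> substrate=0 bound=2 product=0
t=1: arr=3 -> substrate=1 bound=4 product=0
t=2: arr=0 -> substrate=1 bound=4 product=0
t=3: arr=0 -> substrate=1 bound=4 product=0
t=4: arr=0 -> substrate=0 bound=3 product=2
t=5: arr=0 -> substrate=0 bound=1 product=4
t=6: arr=0 -> substrate=0 bound=1 product=4
t=7: arr=0 -> substrate=0 bound=1 product=4
t=8: arr=2 -> substrate=0 bound=2 product=5

Answer: 5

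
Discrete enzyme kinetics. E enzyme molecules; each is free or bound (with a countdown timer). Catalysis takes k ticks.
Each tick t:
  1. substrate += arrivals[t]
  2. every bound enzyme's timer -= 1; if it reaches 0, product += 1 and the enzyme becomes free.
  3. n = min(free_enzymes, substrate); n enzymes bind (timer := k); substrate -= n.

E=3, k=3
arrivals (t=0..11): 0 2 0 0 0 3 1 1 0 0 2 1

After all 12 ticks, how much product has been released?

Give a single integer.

t=0: arr=0 -> substrate=0 bound=0 product=0
t=1: arr=2 -> substrate=0 bound=2 product=0
t=2: arr=0 -> substrate=0 bound=2 product=0
t=3: arr=0 -> substrate=0 bound=2 product=0
t=4: arr=0 -> substrate=0 bound=0 product=2
t=5: arr=3 -> substrate=0 bound=3 product=2
t=6: arr=1 -> substrate=1 bound=3 product=2
t=7: arr=1 -> substrate=2 bound=3 product=2
t=8: arr=0 -> substrate=0 bound=2 product=5
t=9: arr=0 -> substrate=0 bound=2 product=5
t=10: arr=2 -> substrate=1 bound=3 product=5
t=11: arr=1 -> substrate=0 bound=3 product=7

Answer: 7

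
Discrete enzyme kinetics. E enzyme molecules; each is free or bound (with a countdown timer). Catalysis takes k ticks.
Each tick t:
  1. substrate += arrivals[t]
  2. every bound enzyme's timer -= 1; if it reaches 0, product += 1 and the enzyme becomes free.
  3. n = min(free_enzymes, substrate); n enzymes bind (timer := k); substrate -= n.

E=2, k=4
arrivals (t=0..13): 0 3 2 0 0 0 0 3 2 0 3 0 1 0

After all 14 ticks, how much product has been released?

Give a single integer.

Answer: 6

Derivation:
t=0: arr=0 -> substrate=0 bound=0 product=0
t=1: arr=3 -> substrate=1 bound=2 product=0
t=2: arr=2 -> substrate=3 bound=2 product=0
t=3: arr=0 -> substrate=3 bound=2 product=0
t=4: arr=0 -> substrate=3 bound=2 product=0
t=5: arr=0 -> substrate=1 bound=2 product=2
t=6: arr=0 -> substrate=1 bound=2 product=2
t=7: arr=3 -> substrate=4 bound=2 product=2
t=8: arr=2 -> substrate=6 bound=2 product=2
t=9: arr=0 -> substrate=4 bound=2 product=4
t=10: arr=3 -> substrate=7 bound=2 product=4
t=11: arr=0 -> substrate=7 bound=2 product=4
t=12: arr=1 -> substrate=8 bound=2 product=4
t=13: arr=0 -> substrate=6 bound=2 product=6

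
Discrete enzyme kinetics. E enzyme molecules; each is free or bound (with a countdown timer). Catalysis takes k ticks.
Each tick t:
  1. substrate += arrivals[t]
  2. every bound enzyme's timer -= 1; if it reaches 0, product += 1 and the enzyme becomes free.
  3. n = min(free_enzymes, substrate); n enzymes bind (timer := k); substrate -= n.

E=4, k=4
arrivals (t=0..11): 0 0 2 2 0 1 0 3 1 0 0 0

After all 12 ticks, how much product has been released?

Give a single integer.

t=0: arr=0 -> substrate=0 bound=0 product=0
t=1: arr=0 -> substrate=0 bound=0 product=0
t=2: arr=2 -> substrate=0 bound=2 product=0
t=3: arr=2 -> substrate=0 bound=4 product=0
t=4: arr=0 -> substrate=0 bound=4 product=0
t=5: arr=1 -> substrate=1 bound=4 product=0
t=6: arr=0 -> substrate=0 bound=3 product=2
t=7: arr=3 -> substrate=0 bound=4 product=4
t=8: arr=1 -> substrate=1 bound=4 product=4
t=9: arr=0 -> substrate=1 bound=4 product=4
t=10: arr=0 -> substrate=0 bound=4 product=5
t=11: arr=0 -> substrate=0 bound=1 product=8

Answer: 8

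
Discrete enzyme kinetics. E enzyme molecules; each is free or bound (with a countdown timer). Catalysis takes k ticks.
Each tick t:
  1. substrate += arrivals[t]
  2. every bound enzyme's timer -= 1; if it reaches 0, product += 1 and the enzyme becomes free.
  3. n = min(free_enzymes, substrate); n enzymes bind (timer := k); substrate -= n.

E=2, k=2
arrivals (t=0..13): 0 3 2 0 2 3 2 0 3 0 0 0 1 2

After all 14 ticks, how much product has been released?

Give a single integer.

Answer: 12

Derivation:
t=0: arr=0 -> substrate=0 bound=0 product=0
t=1: arr=3 -> substrate=1 bound=2 product=0
t=2: arr=2 -> substrate=3 bound=2 product=0
t=3: arr=0 -> substrate=1 bound=2 product=2
t=4: arr=2 -> substrate=3 bound=2 product=2
t=5: arr=3 -> substrate=4 bound=2 product=4
t=6: arr=2 -> substrate=6 bound=2 product=4
t=7: arr=0 -> substrate=4 bound=2 product=6
t=8: arr=3 -> substrate=7 bound=2 product=6
t=9: arr=0 -> substrate=5 bound=2 product=8
t=10: arr=0 -> substrate=5 bound=2 product=8
t=11: arr=0 -> substrate=3 bound=2 product=10
t=12: arr=1 -> substrate=4 bound=2 product=10
t=13: arr=2 -> substrate=4 bound=2 product=12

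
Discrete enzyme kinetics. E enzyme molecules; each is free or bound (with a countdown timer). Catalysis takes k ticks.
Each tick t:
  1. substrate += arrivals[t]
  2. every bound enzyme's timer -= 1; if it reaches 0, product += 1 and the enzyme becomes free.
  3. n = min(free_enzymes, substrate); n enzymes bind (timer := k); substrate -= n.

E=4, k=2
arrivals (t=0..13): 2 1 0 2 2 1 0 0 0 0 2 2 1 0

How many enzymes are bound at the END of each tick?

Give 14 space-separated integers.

t=0: arr=2 -> substrate=0 bound=2 product=0
t=1: arr=1 -> substrate=0 bound=3 product=0
t=2: arr=0 -> substrate=0 bound=1 product=2
t=3: arr=2 -> substrate=0 bound=2 product=3
t=4: arr=2 -> substrate=0 bound=4 product=3
t=5: arr=1 -> substrate=0 bound=3 product=5
t=6: arr=0 -> substrate=0 bound=1 product=7
t=7: arr=0 -> substrate=0 bound=0 product=8
t=8: arr=0 -> substrate=0 bound=0 product=8
t=9: arr=0 -> substrate=0 bound=0 product=8
t=10: arr=2 -> substrate=0 bound=2 product=8
t=11: arr=2 -> substrate=0 bound=4 product=8
t=12: arr=1 -> substrate=0 bound=3 product=10
t=13: arr=0 -> substrate=0 bound=1 product=12

Answer: 2 3 1 2 4 3 1 0 0 0 2 4 3 1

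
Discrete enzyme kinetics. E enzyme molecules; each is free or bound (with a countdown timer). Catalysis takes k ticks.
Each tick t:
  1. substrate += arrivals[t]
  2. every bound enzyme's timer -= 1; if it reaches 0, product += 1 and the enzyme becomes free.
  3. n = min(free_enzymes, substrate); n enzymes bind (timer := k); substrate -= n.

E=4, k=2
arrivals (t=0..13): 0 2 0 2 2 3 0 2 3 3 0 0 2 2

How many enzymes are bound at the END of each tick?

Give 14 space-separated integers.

Answer: 0 2 2 2 4 4 3 3 4 4 4 2 2 4

Derivation:
t=0: arr=0 -> substrate=0 bound=0 product=0
t=1: arr=2 -> substrate=0 bound=2 product=0
t=2: arr=0 -> substrate=0 bound=2 product=0
t=3: arr=2 -> substrate=0 bound=2 product=2
t=4: arr=2 -> substrate=0 bound=4 product=2
t=5: arr=3 -> substrate=1 bound=4 product=4
t=6: arr=0 -> substrate=0 bound=3 product=6
t=7: arr=2 -> substrate=0 bound=3 product=8
t=8: arr=3 -> substrate=1 bound=4 product=9
t=9: arr=3 -> substrate=2 bound=4 product=11
t=10: arr=0 -> substrate=0 bound=4 product=13
t=11: arr=0 -> substrate=0 bound=2 product=15
t=12: arr=2 -> substrate=0 bound=2 product=17
t=13: arr=2 -> substrate=0 bound=4 product=17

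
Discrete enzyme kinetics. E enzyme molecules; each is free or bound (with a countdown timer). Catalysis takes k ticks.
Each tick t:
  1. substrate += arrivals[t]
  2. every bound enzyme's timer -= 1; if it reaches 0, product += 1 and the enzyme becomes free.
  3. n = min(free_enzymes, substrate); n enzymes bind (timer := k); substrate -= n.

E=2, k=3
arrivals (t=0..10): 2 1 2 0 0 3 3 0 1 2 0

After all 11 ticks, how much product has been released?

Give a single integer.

Answer: 6

Derivation:
t=0: arr=2 -> substrate=0 bound=2 product=0
t=1: arr=1 -> substrate=1 bound=2 product=0
t=2: arr=2 -> substrate=3 bound=2 product=0
t=3: arr=0 -> substrate=1 bound=2 product=2
t=4: arr=0 -> substrate=1 bound=2 product=2
t=5: arr=3 -> substrate=4 bound=2 product=2
t=6: arr=3 -> substrate=5 bound=2 product=4
t=7: arr=0 -> substrate=5 bound=2 product=4
t=8: arr=1 -> substrate=6 bound=2 product=4
t=9: arr=2 -> substrate=6 bound=2 product=6
t=10: arr=0 -> substrate=6 bound=2 product=6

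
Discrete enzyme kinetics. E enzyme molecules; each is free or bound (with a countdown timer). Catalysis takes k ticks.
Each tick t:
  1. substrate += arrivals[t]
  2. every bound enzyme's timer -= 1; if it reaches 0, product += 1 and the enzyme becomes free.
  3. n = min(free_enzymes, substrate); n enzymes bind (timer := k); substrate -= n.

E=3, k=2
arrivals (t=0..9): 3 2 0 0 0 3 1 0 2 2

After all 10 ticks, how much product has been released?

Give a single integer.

Answer: 9

Derivation:
t=0: arr=3 -> substrate=0 bound=3 product=0
t=1: arr=2 -> substrate=2 bound=3 product=0
t=2: arr=0 -> substrate=0 bound=2 product=3
t=3: arr=0 -> substrate=0 bound=2 product=3
t=4: arr=0 -> substrate=0 bound=0 product=5
t=5: arr=3 -> substrate=0 bound=3 product=5
t=6: arr=1 -> substrate=1 bound=3 product=5
t=7: arr=0 -> substrate=0 bound=1 product=8
t=8: arr=2 -> substrate=0 bound=3 product=8
t=9: arr=2 -> substrate=1 bound=3 product=9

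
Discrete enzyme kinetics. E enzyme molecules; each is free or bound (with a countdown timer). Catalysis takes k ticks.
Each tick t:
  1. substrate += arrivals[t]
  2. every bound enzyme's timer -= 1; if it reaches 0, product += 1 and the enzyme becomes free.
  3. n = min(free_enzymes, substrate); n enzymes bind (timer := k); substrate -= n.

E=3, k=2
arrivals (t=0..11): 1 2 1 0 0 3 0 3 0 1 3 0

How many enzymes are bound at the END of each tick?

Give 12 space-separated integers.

Answer: 1 3 3 1 0 3 3 3 3 1 3 3

Derivation:
t=0: arr=1 -> substrate=0 bound=1 product=0
t=1: arr=2 -> substrate=0 bound=3 product=0
t=2: arr=1 -> substrate=0 bound=3 product=1
t=3: arr=0 -> substrate=0 bound=1 product=3
t=4: arr=0 -> substrate=0 bound=0 product=4
t=5: arr=3 -> substrate=0 bound=3 product=4
t=6: arr=0 -> substrate=0 bound=3 product=4
t=7: arr=3 -> substrate=0 bound=3 product=7
t=8: arr=0 -> substrate=0 bound=3 product=7
t=9: arr=1 -> substrate=0 bound=1 product=10
t=10: arr=3 -> substrate=1 bound=3 product=10
t=11: arr=0 -> substrate=0 bound=3 product=11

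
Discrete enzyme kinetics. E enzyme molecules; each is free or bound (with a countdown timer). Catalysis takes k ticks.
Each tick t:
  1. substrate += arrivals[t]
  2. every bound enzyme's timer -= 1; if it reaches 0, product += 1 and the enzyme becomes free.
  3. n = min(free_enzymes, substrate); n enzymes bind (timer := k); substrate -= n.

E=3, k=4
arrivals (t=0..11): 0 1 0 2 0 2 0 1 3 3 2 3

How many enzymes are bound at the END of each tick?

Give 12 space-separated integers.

t=0: arr=0 -> substrate=0 bound=0 product=0
t=1: arr=1 -> substrate=0 bound=1 product=0
t=2: arr=0 -> substrate=0 bound=1 product=0
t=3: arr=2 -> substrate=0 bound=3 product=0
t=4: arr=0 -> substrate=0 bound=3 product=0
t=5: arr=2 -> substrate=1 bound=3 product=1
t=6: arr=0 -> substrate=1 bound=3 product=1
t=7: arr=1 -> substrate=0 bound=3 product=3
t=8: arr=3 -> substrate=3 bound=3 product=3
t=9: arr=3 -> substrate=5 bound=3 product=4
t=10: arr=2 -> substrate=7 bound=3 product=4
t=11: arr=3 -> substrate=8 bound=3 product=6

Answer: 0 1 1 3 3 3 3 3 3 3 3 3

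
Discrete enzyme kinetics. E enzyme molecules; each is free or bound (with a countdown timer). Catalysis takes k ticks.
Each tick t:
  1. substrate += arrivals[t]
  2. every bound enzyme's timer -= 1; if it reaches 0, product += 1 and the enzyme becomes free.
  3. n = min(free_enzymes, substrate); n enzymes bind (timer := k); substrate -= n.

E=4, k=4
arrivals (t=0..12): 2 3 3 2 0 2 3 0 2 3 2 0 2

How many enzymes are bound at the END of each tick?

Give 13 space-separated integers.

t=0: arr=2 -> substrate=0 bound=2 product=0
t=1: arr=3 -> substrate=1 bound=4 product=0
t=2: arr=3 -> substrate=4 bound=4 product=0
t=3: arr=2 -> substrate=6 bound=4 product=0
t=4: arr=0 -> substrate=4 bound=4 product=2
t=5: arr=2 -> substrate=4 bound=4 product=4
t=6: arr=3 -> substrate=7 bound=4 product=4
t=7: arr=0 -> substrate=7 bound=4 product=4
t=8: arr=2 -> substrate=7 bound=4 product=6
t=9: arr=3 -> substrate=8 bound=4 product=8
t=10: arr=2 -> substrate=10 bound=4 product=8
t=11: arr=0 -> substrate=10 bound=4 product=8
t=12: arr=2 -> substrate=10 bound=4 product=10

Answer: 2 4 4 4 4 4 4 4 4 4 4 4 4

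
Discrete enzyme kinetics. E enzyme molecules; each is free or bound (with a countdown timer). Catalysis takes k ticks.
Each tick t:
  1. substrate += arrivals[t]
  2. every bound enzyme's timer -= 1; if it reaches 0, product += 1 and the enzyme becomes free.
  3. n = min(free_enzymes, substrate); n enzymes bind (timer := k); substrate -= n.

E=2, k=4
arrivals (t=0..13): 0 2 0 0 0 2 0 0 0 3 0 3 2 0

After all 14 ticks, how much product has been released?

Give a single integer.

t=0: arr=0 -> substrate=0 bound=0 product=0
t=1: arr=2 -> substrate=0 bound=2 product=0
t=2: arr=0 -> substrate=0 bound=2 product=0
t=3: arr=0 -> substrate=0 bound=2 product=0
t=4: arr=0 -> substrate=0 bound=2 product=0
t=5: arr=2 -> substrate=0 bound=2 product=2
t=6: arr=0 -> substrate=0 bound=2 product=2
t=7: arr=0 -> substrate=0 bound=2 product=2
t=8: arr=0 -> substrate=0 bound=2 product=2
t=9: arr=3 -> substrate=1 bound=2 product=4
t=10: arr=0 -> substrate=1 bound=2 product=4
t=11: arr=3 -> substrate=4 bound=2 product=4
t=12: arr=2 -> substrate=6 bound=2 product=4
t=13: arr=0 -> substrate=4 bound=2 product=6

Answer: 6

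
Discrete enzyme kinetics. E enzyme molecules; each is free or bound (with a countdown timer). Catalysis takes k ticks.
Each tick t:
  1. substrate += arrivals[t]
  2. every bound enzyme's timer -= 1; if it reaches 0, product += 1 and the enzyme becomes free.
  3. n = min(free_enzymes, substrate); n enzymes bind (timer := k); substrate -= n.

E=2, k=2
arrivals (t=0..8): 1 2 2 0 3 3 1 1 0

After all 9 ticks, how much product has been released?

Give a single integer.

t=0: arr=1 -> substrate=0 bound=1 product=0
t=1: arr=2 -> substrate=1 bound=2 product=0
t=2: arr=2 -> substrate=2 bound=2 product=1
t=3: arr=0 -> substrate=1 bound=2 product=2
t=4: arr=3 -> substrate=3 bound=2 product=3
t=5: arr=3 -> substrate=5 bound=2 product=4
t=6: arr=1 -> substrate=5 bound=2 product=5
t=7: arr=1 -> substrate=5 bound=2 product=6
t=8: arr=0 -> substrate=4 bound=2 product=7

Answer: 7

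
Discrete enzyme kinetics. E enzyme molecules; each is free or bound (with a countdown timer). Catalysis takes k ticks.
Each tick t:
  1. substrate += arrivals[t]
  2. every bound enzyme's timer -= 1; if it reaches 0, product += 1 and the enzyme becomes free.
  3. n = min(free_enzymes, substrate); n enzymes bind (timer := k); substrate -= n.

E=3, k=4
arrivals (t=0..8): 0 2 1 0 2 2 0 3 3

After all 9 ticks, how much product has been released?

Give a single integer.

t=0: arr=0 -> substrate=0 bound=0 product=0
t=1: arr=2 -> substrate=0 bound=2 product=0
t=2: arr=1 -> substrate=0 bound=3 product=0
t=3: arr=0 -> substrate=0 bound=3 product=0
t=4: arr=2 -> substrate=2 bound=3 product=0
t=5: arr=2 -> substrate=2 bound=3 product=2
t=6: arr=0 -> substrate=1 bound=3 product=3
t=7: arr=3 -> substrate=4 bound=3 product=3
t=8: arr=3 -> substrate=7 bound=3 product=3

Answer: 3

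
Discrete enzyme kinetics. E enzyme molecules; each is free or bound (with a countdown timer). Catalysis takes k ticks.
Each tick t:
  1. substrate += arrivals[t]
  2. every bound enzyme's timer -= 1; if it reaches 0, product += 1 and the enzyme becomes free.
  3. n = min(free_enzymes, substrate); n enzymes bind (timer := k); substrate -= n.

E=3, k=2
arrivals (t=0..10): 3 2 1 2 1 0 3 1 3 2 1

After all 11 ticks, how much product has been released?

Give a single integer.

Answer: 15

Derivation:
t=0: arr=3 -> substrate=0 bound=3 product=0
t=1: arr=2 -> substrate=2 bound=3 product=0
t=2: arr=1 -> substrate=0 bound=3 product=3
t=3: arr=2 -> substrate=2 bound=3 product=3
t=4: arr=1 -> substrate=0 bound=3 product=6
t=5: arr=0 -> substrate=0 bound=3 product=6
t=6: arr=3 -> substrate=0 bound=3 product=9
t=7: arr=1 -> substrate=1 bound=3 product=9
t=8: arr=3 -> substrate=1 bound=3 product=12
t=9: arr=2 -> substrate=3 bound=3 product=12
t=10: arr=1 -> substrate=1 bound=3 product=15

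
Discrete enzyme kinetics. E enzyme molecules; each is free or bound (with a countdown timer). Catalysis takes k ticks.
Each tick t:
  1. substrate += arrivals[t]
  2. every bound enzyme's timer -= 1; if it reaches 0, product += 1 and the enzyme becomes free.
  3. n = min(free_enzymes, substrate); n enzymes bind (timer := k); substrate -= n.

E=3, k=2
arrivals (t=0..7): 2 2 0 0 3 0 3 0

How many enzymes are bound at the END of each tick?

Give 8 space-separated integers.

t=0: arr=2 -> substrate=0 bound=2 product=0
t=1: arr=2 -> substrate=1 bound=3 product=0
t=2: arr=0 -> substrate=0 bound=2 product=2
t=3: arr=0 -> substrate=0 bound=1 product=3
t=4: arr=3 -> substrate=0 bound=3 product=4
t=5: arr=0 -> substrate=0 bound=3 product=4
t=6: arr=3 -> substrate=0 bound=3 product=7
t=7: arr=0 -> substrate=0 bound=3 product=7

Answer: 2 3 2 1 3 3 3 3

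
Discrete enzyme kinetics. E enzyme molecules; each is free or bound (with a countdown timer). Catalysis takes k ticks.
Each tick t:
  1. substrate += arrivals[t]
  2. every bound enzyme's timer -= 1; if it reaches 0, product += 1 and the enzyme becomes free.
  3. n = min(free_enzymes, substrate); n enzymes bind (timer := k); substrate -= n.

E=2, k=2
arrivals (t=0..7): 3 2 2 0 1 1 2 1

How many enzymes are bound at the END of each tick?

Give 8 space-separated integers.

Answer: 2 2 2 2 2 2 2 2

Derivation:
t=0: arr=3 -> substrate=1 bound=2 product=0
t=1: arr=2 -> substrate=3 bound=2 product=0
t=2: arr=2 -> substrate=3 bound=2 product=2
t=3: arr=0 -> substrate=3 bound=2 product=2
t=4: arr=1 -> substrate=2 bound=2 product=4
t=5: arr=1 -> substrate=3 bound=2 product=4
t=6: arr=2 -> substrate=3 bound=2 product=6
t=7: arr=1 -> substrate=4 bound=2 product=6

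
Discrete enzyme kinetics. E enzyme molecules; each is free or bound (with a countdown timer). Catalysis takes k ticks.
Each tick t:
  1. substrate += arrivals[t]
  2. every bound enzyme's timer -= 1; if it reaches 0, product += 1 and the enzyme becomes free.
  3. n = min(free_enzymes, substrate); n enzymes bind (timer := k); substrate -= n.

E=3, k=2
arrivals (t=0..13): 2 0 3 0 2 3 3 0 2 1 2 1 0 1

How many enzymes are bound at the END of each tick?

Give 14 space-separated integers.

t=0: arr=2 -> substrate=0 bound=2 product=0
t=1: arr=0 -> substrate=0 bound=2 product=0
t=2: arr=3 -> substrate=0 bound=3 product=2
t=3: arr=0 -> substrate=0 bound=3 product=2
t=4: arr=2 -> substrate=0 bound=2 product=5
t=5: arr=3 -> substrate=2 bound=3 product=5
t=6: arr=3 -> substrate=3 bound=3 product=7
t=7: arr=0 -> substrate=2 bound=3 product=8
t=8: arr=2 -> substrate=2 bound=3 product=10
t=9: arr=1 -> substrate=2 bound=3 product=11
t=10: arr=2 -> substrate=2 bound=3 product=13
t=11: arr=1 -> substrate=2 bound=3 product=14
t=12: arr=0 -> substrate=0 bound=3 product=16
t=13: arr=1 -> substrate=0 bound=3 product=17

Answer: 2 2 3 3 2 3 3 3 3 3 3 3 3 3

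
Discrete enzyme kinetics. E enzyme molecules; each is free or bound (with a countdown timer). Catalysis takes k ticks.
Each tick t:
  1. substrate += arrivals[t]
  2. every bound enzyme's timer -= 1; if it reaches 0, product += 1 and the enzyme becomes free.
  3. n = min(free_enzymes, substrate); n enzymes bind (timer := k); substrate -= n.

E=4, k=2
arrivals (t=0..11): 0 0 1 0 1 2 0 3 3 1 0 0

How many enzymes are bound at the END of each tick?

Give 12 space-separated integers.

Answer: 0 0 1 1 1 3 2 3 4 4 3 0

Derivation:
t=0: arr=0 -> substrate=0 bound=0 product=0
t=1: arr=0 -> substrate=0 bound=0 product=0
t=2: arr=1 -> substrate=0 bound=1 product=0
t=3: arr=0 -> substrate=0 bound=1 product=0
t=4: arr=1 -> substrate=0 bound=1 product=1
t=5: arr=2 -> substrate=0 bound=3 product=1
t=6: arr=0 -> substrate=0 bound=2 product=2
t=7: arr=3 -> substrate=0 bound=3 product=4
t=8: arr=3 -> substrate=2 bound=4 product=4
t=9: arr=1 -> substrate=0 bound=4 product=7
t=10: arr=0 -> substrate=0 bound=3 product=8
t=11: arr=0 -> substrate=0 bound=0 product=11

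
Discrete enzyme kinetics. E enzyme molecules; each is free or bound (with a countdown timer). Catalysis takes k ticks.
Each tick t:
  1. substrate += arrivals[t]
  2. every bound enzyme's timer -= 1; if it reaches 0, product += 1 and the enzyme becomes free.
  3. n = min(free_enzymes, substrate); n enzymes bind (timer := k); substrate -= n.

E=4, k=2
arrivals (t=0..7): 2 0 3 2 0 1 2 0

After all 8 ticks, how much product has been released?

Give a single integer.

Answer: 8

Derivation:
t=0: arr=2 -> substrate=0 bound=2 product=0
t=1: arr=0 -> substrate=0 bound=2 product=0
t=2: arr=3 -> substrate=0 bound=3 product=2
t=3: arr=2 -> substrate=1 bound=4 product=2
t=4: arr=0 -> substrate=0 bound=2 product=5
t=5: arr=1 -> substrate=0 bound=2 product=6
t=6: arr=2 -> substrate=0 bound=3 product=7
t=7: arr=0 -> substrate=0 bound=2 product=8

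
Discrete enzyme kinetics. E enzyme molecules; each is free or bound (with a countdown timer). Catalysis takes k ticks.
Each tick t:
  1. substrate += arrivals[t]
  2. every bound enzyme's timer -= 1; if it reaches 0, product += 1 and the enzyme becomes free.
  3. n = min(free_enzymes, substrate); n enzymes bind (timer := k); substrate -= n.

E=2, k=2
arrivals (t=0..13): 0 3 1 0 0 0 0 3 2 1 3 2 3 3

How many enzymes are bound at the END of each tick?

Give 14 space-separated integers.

Answer: 0 2 2 2 2 0 0 2 2 2 2 2 2 2

Derivation:
t=0: arr=0 -> substrate=0 bound=0 product=0
t=1: arr=3 -> substrate=1 bound=2 product=0
t=2: arr=1 -> substrate=2 bound=2 product=0
t=3: arr=0 -> substrate=0 bound=2 product=2
t=4: arr=0 -> substrate=0 bound=2 product=2
t=5: arr=0 -> substrate=0 bound=0 product=4
t=6: arr=0 -> substrate=0 bound=0 product=4
t=7: arr=3 -> substrate=1 bound=2 product=4
t=8: arr=2 -> substrate=3 bound=2 product=4
t=9: arr=1 -> substrate=2 bound=2 product=6
t=10: arr=3 -> substrate=5 bound=2 product=6
t=11: arr=2 -> substrate=5 bound=2 product=8
t=12: arr=3 -> substrate=8 bound=2 product=8
t=13: arr=3 -> substrate=9 bound=2 product=10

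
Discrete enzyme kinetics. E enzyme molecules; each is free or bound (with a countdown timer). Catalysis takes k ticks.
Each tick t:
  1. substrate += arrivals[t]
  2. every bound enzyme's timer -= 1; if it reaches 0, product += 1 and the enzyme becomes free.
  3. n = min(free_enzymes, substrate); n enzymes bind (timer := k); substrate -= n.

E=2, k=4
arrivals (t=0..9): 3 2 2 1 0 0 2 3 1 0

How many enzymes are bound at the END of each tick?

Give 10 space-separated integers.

Answer: 2 2 2 2 2 2 2 2 2 2

Derivation:
t=0: arr=3 -> substrate=1 bound=2 product=0
t=1: arr=2 -> substrate=3 bound=2 product=0
t=2: arr=2 -> substrate=5 bound=2 product=0
t=3: arr=1 -> substrate=6 bound=2 product=0
t=4: arr=0 -> substrate=4 bound=2 product=2
t=5: arr=0 -> substrate=4 bound=2 product=2
t=6: arr=2 -> substrate=6 bound=2 product=2
t=7: arr=3 -> substrate=9 bound=2 product=2
t=8: arr=1 -> substrate=8 bound=2 product=4
t=9: arr=0 -> substrate=8 bound=2 product=4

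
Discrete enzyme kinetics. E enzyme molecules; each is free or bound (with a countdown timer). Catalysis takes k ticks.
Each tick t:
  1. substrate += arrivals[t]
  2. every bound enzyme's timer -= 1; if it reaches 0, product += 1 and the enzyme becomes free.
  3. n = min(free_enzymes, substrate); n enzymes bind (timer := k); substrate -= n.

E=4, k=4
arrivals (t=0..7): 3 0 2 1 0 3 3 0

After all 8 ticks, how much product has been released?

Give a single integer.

Answer: 4

Derivation:
t=0: arr=3 -> substrate=0 bound=3 product=0
t=1: arr=0 -> substrate=0 bound=3 product=0
t=2: arr=2 -> substrate=1 bound=4 product=0
t=3: arr=1 -> substrate=2 bound=4 product=0
t=4: arr=0 -> substrate=0 bound=3 product=3
t=5: arr=3 -> substrate=2 bound=4 product=3
t=6: arr=3 -> substrate=4 bound=4 product=4
t=7: arr=0 -> substrate=4 bound=4 product=4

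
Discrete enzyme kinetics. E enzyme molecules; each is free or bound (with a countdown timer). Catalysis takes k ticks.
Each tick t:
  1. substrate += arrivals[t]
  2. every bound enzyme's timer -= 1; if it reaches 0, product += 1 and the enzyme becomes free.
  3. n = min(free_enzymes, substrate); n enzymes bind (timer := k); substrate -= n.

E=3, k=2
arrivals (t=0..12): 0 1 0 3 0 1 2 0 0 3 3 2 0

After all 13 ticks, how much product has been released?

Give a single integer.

t=0: arr=0 -> substrate=0 bound=0 product=0
t=1: arr=1 -> substrate=0 bound=1 product=0
t=2: arr=0 -> substrate=0 bound=1 product=0
t=3: arr=3 -> substrate=0 bound=3 product=1
t=4: arr=0 -> substrate=0 bound=3 product=1
t=5: arr=1 -> substrate=0 bound=1 product=4
t=6: arr=2 -> substrate=0 bound=3 product=4
t=7: arr=0 -> substrate=0 bound=2 product=5
t=8: arr=0 -> substrate=0 bound=0 product=7
t=9: arr=3 -> substrate=0 bound=3 product=7
t=10: arr=3 -> substrate=3 bound=3 product=7
t=11: arr=2 -> substrate=2 bound=3 product=10
t=12: arr=0 -> substrate=2 bound=3 product=10

Answer: 10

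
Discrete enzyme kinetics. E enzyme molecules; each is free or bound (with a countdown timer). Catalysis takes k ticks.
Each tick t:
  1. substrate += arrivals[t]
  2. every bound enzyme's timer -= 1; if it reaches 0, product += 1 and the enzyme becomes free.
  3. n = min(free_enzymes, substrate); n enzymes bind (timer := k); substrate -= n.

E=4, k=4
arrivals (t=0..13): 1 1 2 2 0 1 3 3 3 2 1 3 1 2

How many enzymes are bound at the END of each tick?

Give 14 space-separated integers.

Answer: 1 2 4 4 4 4 4 4 4 4 4 4 4 4

Derivation:
t=0: arr=1 -> substrate=0 bound=1 product=0
t=1: arr=1 -> substrate=0 bound=2 product=0
t=2: arr=2 -> substrate=0 bound=4 product=0
t=3: arr=2 -> substrate=2 bound=4 product=0
t=4: arr=0 -> substrate=1 bound=4 product=1
t=5: arr=1 -> substrate=1 bound=4 product=2
t=6: arr=3 -> substrate=2 bound=4 product=4
t=7: arr=3 -> substrate=5 bound=4 product=4
t=8: arr=3 -> substrate=7 bound=4 product=5
t=9: arr=2 -> substrate=8 bound=4 product=6
t=10: arr=1 -> substrate=7 bound=4 product=8
t=11: arr=3 -> substrate=10 bound=4 product=8
t=12: arr=1 -> substrate=10 bound=4 product=9
t=13: arr=2 -> substrate=11 bound=4 product=10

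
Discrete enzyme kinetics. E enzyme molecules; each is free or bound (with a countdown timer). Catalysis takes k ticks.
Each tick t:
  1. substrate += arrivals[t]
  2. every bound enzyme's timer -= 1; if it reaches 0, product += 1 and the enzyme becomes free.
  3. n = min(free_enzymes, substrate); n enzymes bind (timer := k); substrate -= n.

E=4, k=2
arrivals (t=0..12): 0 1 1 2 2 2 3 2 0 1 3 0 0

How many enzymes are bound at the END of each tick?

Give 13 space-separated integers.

t=0: arr=0 -> substrate=0 bound=0 product=0
t=1: arr=1 -> substrate=0 bound=1 product=0
t=2: arr=1 -> substrate=0 bound=2 product=0
t=3: arr=2 -> substrate=0 bound=3 product=1
t=4: arr=2 -> substrate=0 bound=4 product=2
t=5: arr=2 -> substrate=0 bound=4 product=4
t=6: arr=3 -> substrate=1 bound=4 product=6
t=7: arr=2 -> substrate=1 bound=4 product=8
t=8: arr=0 -> substrate=0 bound=3 product=10
t=9: arr=1 -> substrate=0 bound=2 product=12
t=10: arr=3 -> substrate=0 bound=4 product=13
t=11: arr=0 -> substrate=0 bound=3 product=14
t=12: arr=0 -> substrate=0 bound=0 product=17

Answer: 0 1 2 3 4 4 4 4 3 2 4 3 0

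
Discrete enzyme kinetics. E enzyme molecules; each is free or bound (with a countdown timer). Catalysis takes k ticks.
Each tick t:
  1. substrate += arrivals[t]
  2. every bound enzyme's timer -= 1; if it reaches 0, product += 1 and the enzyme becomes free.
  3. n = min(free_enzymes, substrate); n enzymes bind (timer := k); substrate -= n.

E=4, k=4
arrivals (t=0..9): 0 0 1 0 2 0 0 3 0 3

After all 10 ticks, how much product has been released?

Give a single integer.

Answer: 3

Derivation:
t=0: arr=0 -> substrate=0 bound=0 product=0
t=1: arr=0 -> substrate=0 bound=0 product=0
t=2: arr=1 -> substrate=0 bound=1 product=0
t=3: arr=0 -> substrate=0 bound=1 product=0
t=4: arr=2 -> substrate=0 bound=3 product=0
t=5: arr=0 -> substrate=0 bound=3 product=0
t=6: arr=0 -> substrate=0 bound=2 product=1
t=7: arr=3 -> substrate=1 bound=4 product=1
t=8: arr=0 -> substrate=0 bound=3 product=3
t=9: arr=3 -> substrate=2 bound=4 product=3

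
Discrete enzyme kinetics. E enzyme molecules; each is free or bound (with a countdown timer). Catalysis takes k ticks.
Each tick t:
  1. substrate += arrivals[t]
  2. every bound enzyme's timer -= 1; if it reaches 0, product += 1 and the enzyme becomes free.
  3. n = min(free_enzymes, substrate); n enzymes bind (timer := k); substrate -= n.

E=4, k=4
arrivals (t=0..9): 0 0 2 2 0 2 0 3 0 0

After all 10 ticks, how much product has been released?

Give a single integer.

Answer: 4

Derivation:
t=0: arr=0 -> substrate=0 bound=0 product=0
t=1: arr=0 -> substrate=0 bound=0 product=0
t=2: arr=2 -> substrate=0 bound=2 product=0
t=3: arr=2 -> substrate=0 bound=4 product=0
t=4: arr=0 -> substrate=0 bound=4 product=0
t=5: arr=2 -> substrate=2 bound=4 product=0
t=6: arr=0 -> substrate=0 bound=4 product=2
t=7: arr=3 -> substrate=1 bound=4 product=4
t=8: arr=0 -> substrate=1 bound=4 product=4
t=9: arr=0 -> substrate=1 bound=4 product=4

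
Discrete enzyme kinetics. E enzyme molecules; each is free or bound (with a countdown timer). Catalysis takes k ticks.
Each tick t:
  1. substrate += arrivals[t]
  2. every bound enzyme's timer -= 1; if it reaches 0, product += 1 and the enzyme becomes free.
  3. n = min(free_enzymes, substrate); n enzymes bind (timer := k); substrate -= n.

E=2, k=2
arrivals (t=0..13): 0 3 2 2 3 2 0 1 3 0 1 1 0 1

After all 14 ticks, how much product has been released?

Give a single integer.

Answer: 12

Derivation:
t=0: arr=0 -> substrate=0 bound=0 product=0
t=1: arr=3 -> substrate=1 bound=2 product=0
t=2: arr=2 -> substrate=3 bound=2 product=0
t=3: arr=2 -> substrate=3 bound=2 product=2
t=4: arr=3 -> substrate=6 bound=2 product=2
t=5: arr=2 -> substrate=6 bound=2 product=4
t=6: arr=0 -> substrate=6 bound=2 product=4
t=7: arr=1 -> substrate=5 bound=2 product=6
t=8: arr=3 -> substrate=8 bound=2 product=6
t=9: arr=0 -> substrate=6 bound=2 product=8
t=10: arr=1 -> substrate=7 bound=2 product=8
t=11: arr=1 -> substrate=6 bound=2 product=10
t=12: arr=0 -> substrate=6 bound=2 product=10
t=13: arr=1 -> substrate=5 bound=2 product=12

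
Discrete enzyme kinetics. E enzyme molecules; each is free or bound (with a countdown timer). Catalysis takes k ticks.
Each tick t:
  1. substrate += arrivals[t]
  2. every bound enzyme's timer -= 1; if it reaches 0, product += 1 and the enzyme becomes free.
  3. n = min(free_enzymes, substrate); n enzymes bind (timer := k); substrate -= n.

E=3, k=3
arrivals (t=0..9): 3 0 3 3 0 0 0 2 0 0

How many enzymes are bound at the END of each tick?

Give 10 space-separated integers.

Answer: 3 3 3 3 3 3 3 3 3 2

Derivation:
t=0: arr=3 -> substrate=0 bound=3 product=0
t=1: arr=0 -> substrate=0 bound=3 product=0
t=2: arr=3 -> substrate=3 bound=3 product=0
t=3: arr=3 -> substrate=3 bound=3 product=3
t=4: arr=0 -> substrate=3 bound=3 product=3
t=5: arr=0 -> substrate=3 bound=3 product=3
t=6: arr=0 -> substrate=0 bound=3 product=6
t=7: arr=2 -> substrate=2 bound=3 product=6
t=8: arr=0 -> substrate=2 bound=3 product=6
t=9: arr=0 -> substrate=0 bound=2 product=9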